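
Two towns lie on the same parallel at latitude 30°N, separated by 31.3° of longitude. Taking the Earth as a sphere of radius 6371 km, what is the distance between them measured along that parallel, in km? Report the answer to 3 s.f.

3010 km

Arc length along a parallel = R cos φ · Δλ (with Δλ in radians).
= 6371 × cos 30° × (31.3° × π/180) = 6371 × 0.8660 × 0.5463 ≈ 3010 km.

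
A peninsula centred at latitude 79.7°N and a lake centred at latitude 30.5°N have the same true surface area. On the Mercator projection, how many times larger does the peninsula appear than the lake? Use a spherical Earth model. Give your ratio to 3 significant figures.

Mercator is conformal with k = sec φ, so areal scale = k² = sec²φ.
At 79.7°: sec²(79.7°) = 1/0.1788² = 31.28.
At 30.5°: sec²(30.5°) = 1/0.8616² = 1.347.
Ratio = 31.28/1.347 = cos²(30.5°)/cos²(79.7°) ≈ 23.2.

23.2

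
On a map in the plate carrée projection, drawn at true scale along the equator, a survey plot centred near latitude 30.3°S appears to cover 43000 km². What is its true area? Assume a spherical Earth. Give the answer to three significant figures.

Plate carrée maps x = Rλ, y = Rφ. The meridian scale is h = 1 and the parallel scale is k = 1/cos φ = sec φ.
Areal scale = h·k = 1 × sec φ; at 30.3°, h = 1.000, k = 1.158, so h·k = 1.158.
True area = apparent / (areal scale) = 43000 / 1.158 ≈ 37100 km².

37100 km²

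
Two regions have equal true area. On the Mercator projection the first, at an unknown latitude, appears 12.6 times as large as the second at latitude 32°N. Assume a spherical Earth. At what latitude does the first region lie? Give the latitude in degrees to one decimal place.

76.2°

On Mercator, (apparent₁)/(apparent₂) = sec²φ₁ / sec²φ₂ when true areas are equal.
cos²φ₂ / cos²φ₁ = 12.6  ⇒  cos φ₁ = cos 32° / √12.6 = 0.8480/3.550 = 0.2389.
φ₁ = arccos(0.2389) ≈ 76.2°.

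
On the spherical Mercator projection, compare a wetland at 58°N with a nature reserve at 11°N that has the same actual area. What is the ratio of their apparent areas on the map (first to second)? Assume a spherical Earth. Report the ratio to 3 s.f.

Mercator areal scale is sec²φ.
At 58°: sec²(58°) = 1/0.5299² = 3.561.
At 11°: sec²(11°) = 1/0.9816² = 1.038.
Ratio = 3.561/1.038 = cos²(11°)/cos²(58°) ≈ 3.43.

3.43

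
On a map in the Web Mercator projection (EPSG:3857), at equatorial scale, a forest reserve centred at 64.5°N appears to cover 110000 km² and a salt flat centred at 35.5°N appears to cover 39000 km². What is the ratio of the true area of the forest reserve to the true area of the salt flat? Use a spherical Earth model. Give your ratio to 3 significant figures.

Mercator's areal exaggeration is sec²φ; hence true area = (apparent area) · cos²φ.
True area of forest reserve: 110000 × cos²(64.5°) = 110000 × 0.1853 = 20390 km².
True area of salt flat: 39000 × cos²(35.5°) = 39000 × 0.6628 = 25850 km².
Ratio = 20390 / 25850 ≈ 0.789.

0.789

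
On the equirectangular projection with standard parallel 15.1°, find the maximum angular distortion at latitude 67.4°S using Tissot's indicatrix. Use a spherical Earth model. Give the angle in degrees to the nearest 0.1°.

The equidistant cylindrical projection with φ₀ = 15.1° has h = 1 (meridians true) and k = cos φ₀ / cos φ along parallels.
At 67.4°: h = 1.000, k = 2.512; principal scales a = 2.512, b = 1.000.
sin(ω/2) = (a − b)/(a + b) = 1.512/3.512 = 0.4306, so ω = 2 arcsin(0.4306) ≈ 51.0°.

51.0°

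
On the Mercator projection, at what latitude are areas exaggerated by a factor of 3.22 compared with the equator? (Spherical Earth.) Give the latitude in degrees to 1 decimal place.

Mercator areal scale is sec²φ.
sec²φ = 3.22  ⇒  cos²φ = 0.3106  ⇒  cos φ = 0.5573.
φ = arccos(0.5573) ≈ 56.1°.

56.1°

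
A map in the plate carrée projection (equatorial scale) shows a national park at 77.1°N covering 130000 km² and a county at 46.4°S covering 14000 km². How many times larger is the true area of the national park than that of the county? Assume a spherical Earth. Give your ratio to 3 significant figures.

3.01

Plate carrée has h = 1 and k = sec φ, giving areal scale sec φ; true area = (apparent area) · cos φ.
True area of national park: 130000 × cos(77.1°) = 130000 × 0.2233 = 29020 km².
True area of county: 14000 × cos(46.4°) = 14000 × 0.6896 = 9655 km².
Ratio = 29020 / 9655 ≈ 3.01.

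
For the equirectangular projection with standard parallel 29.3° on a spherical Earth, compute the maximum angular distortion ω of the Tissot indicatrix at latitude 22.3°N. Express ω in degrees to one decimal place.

3.4°

In the equirectangular projection with standard parallel φ₀ = 29.3° (x = Rλ cos φ₀, y = Rφ), meridians are true-scale (h = 1) and the parallel scale is k = cos φ₀ / cos φ.
At 22.3°: h = 1.000, k = 0.9426; principal scales a = 1.000, b = 0.9426.
sin(ω/2) = (a − b)/(a + b) = 0.05744/1.943 = 0.02957, so ω = 2 arcsin(0.02957) ≈ 3.4°.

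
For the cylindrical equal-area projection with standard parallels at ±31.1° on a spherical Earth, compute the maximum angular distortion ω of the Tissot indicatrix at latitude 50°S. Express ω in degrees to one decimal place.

32.4°

For cylindrical equal-area with standard parallel φ₀, h = cos φ / cos φ₀ and k = cos φ₀ / cos φ, so h·k = 1.
At 50°: h = 0.7507, k = 1.332; principal scales a = 1.332, b = 0.7507.
sin(ω/2) = (a − b)/(a + b) = 0.5814/2.083 = 0.2792, so ω = 2 arcsin(0.2792) ≈ 32.4°.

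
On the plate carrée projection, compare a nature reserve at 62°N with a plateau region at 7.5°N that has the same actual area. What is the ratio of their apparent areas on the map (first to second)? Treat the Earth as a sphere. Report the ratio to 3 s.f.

Plate carrée maps x = Rλ, y = Rφ. The meridian scale is h = 1 and the parallel scale is k = 1/cos φ = sec φ.
Areal scale at 62°: h·k = 1.000 × 2.130 = 2.130.
Areal scale at 7.5°: h·k = 1.000 × 1.009 = 1.009.
Ratio = 2.130/1.009 ≈ 2.11.

2.11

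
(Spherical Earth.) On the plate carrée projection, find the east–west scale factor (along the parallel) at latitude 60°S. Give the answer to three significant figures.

2.00

For the equirectangular projection with φ₀ = 0 (plate carrée), h = 1 along meridians and k = sec φ along parallels.
k = 1/cos 60° = 1/0.5000 = 2.000.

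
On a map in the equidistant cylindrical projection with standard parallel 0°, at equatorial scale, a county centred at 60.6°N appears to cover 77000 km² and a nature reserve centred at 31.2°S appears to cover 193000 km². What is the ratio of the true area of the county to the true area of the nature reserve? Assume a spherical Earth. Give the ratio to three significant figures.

0.229

On the plate carrée, areal scale = h·k = 1 × sec φ, so true area = apparent × cos φ.
True area of county: 77000 × cos(60.6°) = 77000 × 0.4909 = 37800 km².
True area of nature reserve: 193000 × cos(31.2°) = 193000 × 0.8554 = 165100 km².
Ratio = 37800 / 165100 ≈ 0.229.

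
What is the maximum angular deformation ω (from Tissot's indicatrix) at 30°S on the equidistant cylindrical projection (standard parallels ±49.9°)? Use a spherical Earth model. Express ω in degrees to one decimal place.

In the equirectangular projection with standard parallel φ₀ = 49.9° (x = Rλ cos φ₀, y = Rφ), meridians are true-scale (h = 1) and the parallel scale is k = cos φ₀ / cos φ.
At 30°: h = 1.000, k = 0.7438; principal scales a = 1.000, b = 0.7438.
sin(ω/2) = (a − b)/(a + b) = 0.2562/1.744 = 0.1469, so ω = 2 arcsin(0.1469) ≈ 16.9°.

16.9°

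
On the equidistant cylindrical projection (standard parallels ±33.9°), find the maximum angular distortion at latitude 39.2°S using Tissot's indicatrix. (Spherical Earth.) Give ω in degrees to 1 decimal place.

The equidistant cylindrical projection with φ₀ = 33.9° has h = 1 (meridians true) and k = cos φ₀ / cos φ along parallels.
At 39.2°: h = 1.000, k = 1.071; principal scales a = 1.071, b = 1.000.
sin(ω/2) = (a − b)/(a + b) = 0.07106/2.071 = 0.03431, so ω = 2 arcsin(0.03431) ≈ 3.9°.

3.9°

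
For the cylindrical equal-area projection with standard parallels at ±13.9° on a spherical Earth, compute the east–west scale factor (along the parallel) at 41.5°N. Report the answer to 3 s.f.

1.30

Cylindrical equal-area (φ₀ = 13.9°): h = cos φ / cos 13.9° along meridians, k = cos 13.9° / cos φ along parallels; h·k = 1.
k = cos 13.9° / cos 41.5° = 0.9707/0.7490 = 1.296.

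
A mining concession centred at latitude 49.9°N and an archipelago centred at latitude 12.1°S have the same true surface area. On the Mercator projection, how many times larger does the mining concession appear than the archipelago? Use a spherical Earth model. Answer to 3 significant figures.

2.30

Mercator is conformal with k = sec φ, so areal scale = k² = sec²φ.
At 49.9°: sec²(49.9°) = 1/0.6441² = 2.410.
At 12.1°: sec²(12.1°) = 1/0.9778² = 1.046.
Ratio = 2.410/1.046 = cos²(12.1°)/cos²(49.9°) ≈ 2.30.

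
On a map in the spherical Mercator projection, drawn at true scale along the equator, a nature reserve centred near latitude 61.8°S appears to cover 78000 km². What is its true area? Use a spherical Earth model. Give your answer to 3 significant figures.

The Mercator projection is conformal; its linear scale factor is the same in every direction and equals sec φ = 1/cos φ.
Areal scale = k² = sec²φ = 1/cos²(61.8°) = 1/0.4726² = 4.478.
True area = apparent / (areal scale) = 78000 / 4.478 ≈ 17400 km².

17400 km²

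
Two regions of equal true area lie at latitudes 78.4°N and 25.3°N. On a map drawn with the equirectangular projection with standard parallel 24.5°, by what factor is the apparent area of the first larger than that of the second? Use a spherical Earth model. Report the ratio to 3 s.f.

4.50

With standard parallel φ₀ = 24.5°, the equirectangular projection gives x = Rλ cos φ₀, y = Rφ, so h = 1 and k = cos 24.5° / cos φ.
Areal scale at 78.4°: h·k = 1.000 × 4.525 = 4.525.
Areal scale at 25.3°: h·k = 1.000 × 1.007 = 1.007.
Ratio = 4.525/1.007 ≈ 4.50.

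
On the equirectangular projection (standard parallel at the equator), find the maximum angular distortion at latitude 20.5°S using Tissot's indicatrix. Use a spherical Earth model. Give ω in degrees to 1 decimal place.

Plate carrée maps x = Rλ, y = Rφ. The meridian scale is h = 1 and the parallel scale is k = 1/cos φ = sec φ.
At 20.5°: h = 1.000, k = 1.068; principal scales a = 1.068, b = 1.000.
sin(ω/2) = (a − b)/(a + b) = 0.06761/2.068 = 0.03270, so ω = 2 arcsin(0.03270) ≈ 3.7°.

3.7°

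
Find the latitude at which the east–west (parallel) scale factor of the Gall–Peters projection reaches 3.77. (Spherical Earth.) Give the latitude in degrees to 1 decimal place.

79.2°

The Gall–Peters projection is cylindrical equal-area with φ₀ = 45°. A cylindrical equal-area projection with standard parallel φ₀ has meridian scale h = cos φ / cos φ₀ and parallel scale k = cos φ₀ / cos φ (so areas are preserved, h·k = 1).
k = cos φ₀ / cos φ = 3.77  ⇒  cos φ = cos 45° / 3.77 = 0.1876.
φ = arccos(0.1876) ≈ 79.2°.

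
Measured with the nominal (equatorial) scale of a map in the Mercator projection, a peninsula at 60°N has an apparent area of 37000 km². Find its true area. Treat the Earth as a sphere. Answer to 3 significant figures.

9250 km²

Mercator is conformal, so the point scale is isotropic: h = k = sec φ = 1/cos φ.
Areal scale = k² = sec²φ = 1/cos²(60°) = 1/0.5000² = 4.000.
True area = apparent / (areal scale) = 37000 / 4.000 ≈ 9250 km².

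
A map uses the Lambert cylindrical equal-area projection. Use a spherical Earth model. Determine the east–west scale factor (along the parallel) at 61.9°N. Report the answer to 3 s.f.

2.12

The Lambert cylindrical equal-area projection is the cylindrical equal-area projection with its standard parallel at the equator (φ₀ = 0). A cylindrical equal-area projection with standard parallel φ₀ has meridian scale h = cos φ / cos φ₀ and parallel scale k = cos φ₀ / cos φ (so areas are preserved, h·k = 1).
k = cos 0° / cos 61.9° = 1.000/0.4710 = 2.123.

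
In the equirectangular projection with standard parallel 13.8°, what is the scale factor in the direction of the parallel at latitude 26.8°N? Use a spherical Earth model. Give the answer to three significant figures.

With standard parallel φ₀ = 13.8°, the equirectangular projection gives x = Rλ cos φ₀, y = Rφ, so h = 1 and k = cos 13.8° / cos φ.
k = cos 13.8° / cos 26.8° = 0.9711/0.8926 = 1.088.

1.09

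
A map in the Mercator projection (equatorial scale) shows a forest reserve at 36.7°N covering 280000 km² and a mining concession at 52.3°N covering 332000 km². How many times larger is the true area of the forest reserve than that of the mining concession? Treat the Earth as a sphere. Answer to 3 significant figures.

Since Mercator area scale is 1/cos²φ, the true area equals the apparent area multiplied by cos²φ.
True area of forest reserve: 280000 × cos²(36.7°) = 280000 × 0.6428 = 180000 km².
True area of mining concession: 332000 × cos²(52.3°) = 332000 × 0.3740 = 124200 km².
Ratio = 180000 / 124200 ≈ 1.45.

1.45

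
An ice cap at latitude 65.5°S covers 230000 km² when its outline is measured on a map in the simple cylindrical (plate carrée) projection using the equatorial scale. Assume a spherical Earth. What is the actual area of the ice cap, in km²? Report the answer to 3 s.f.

For the equirectangular projection with φ₀ = 0 (plate carrée), h = 1 along meridians and k = sec φ along parallels.
Areal scale = h·k = 1 × sec φ; at 65.5°, h = 1.000, k = 2.411, so h·k = 2.411.
True area = apparent / (areal scale) = 230000 / 2.411 ≈ 95400 km².

95400 km²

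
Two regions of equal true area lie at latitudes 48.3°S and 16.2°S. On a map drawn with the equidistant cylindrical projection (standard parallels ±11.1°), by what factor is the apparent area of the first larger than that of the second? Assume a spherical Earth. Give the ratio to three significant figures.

With standard parallel φ₀ = 11.1°, the equirectangular projection gives x = Rλ cos φ₀, y = Rφ, so h = 1 and k = cos 11.1° / cos φ.
Areal scale at 48.3°: h·k = 1.000 × 1.475 = 1.475.
Areal scale at 16.2°: h·k = 1.000 × 1.022 = 1.022.
Ratio = 1.475/1.022 ≈ 1.44.

1.44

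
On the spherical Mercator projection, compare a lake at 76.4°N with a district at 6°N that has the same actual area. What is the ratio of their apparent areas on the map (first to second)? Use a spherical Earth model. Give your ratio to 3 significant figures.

17.9

On Mercator, area is exaggerated by sec²φ = 1/cos²φ.
At 76.4°: sec²(76.4°) = 1/0.2351² = 18.09.
At 6°: sec²(6°) = 1/0.9945² = 1.011.
Ratio = 18.09/1.011 = cos²(6°)/cos²(76.4°) ≈ 17.9.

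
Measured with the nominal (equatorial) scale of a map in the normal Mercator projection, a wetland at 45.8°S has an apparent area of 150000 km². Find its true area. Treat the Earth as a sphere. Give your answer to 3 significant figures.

72900 km²

For Mercator, h = k = sec φ (a conformal cylindrical projection has a single point scale, 1/cos φ).
Areal scale = k² = sec²φ = 1/cos²(45.8°) = 1/0.6972² = 2.057.
True area = apparent / (areal scale) = 150000 / 2.057 ≈ 72900 km².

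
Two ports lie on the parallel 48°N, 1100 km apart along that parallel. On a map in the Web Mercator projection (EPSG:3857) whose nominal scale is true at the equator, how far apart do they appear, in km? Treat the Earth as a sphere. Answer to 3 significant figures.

1640 km

Mercator is conformal, so the point scale is isotropic: h = k = sec φ = 1/cos φ.
Along the parallel, k = sec 48° = 1/0.6691 = 1.494.
Map distance = 1100 × 1.494 ≈ 1640 km.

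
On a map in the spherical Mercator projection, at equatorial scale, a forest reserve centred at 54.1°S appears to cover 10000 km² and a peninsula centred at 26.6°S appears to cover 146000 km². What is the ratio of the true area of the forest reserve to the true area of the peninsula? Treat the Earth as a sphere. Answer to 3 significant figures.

Since Mercator area scale is 1/cos²φ, the true area equals the apparent area multiplied by cos²φ.
True area of forest reserve: 10000 × cos²(54.1°) = 10000 × 0.3438 = 3438 km².
True area of peninsula: 146000 × cos²(26.6°) = 146000 × 0.7995 = 116700 km².
Ratio = 3438 / 116700 ≈ 0.0295.

0.0295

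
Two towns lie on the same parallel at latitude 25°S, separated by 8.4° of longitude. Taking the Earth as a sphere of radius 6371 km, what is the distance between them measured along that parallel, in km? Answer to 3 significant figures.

847 km

Arc length along a parallel = R cos φ · Δλ (with Δλ in radians).
= 6371 × cos 25° × (8.4° × π/180) = 6371 × 0.9063 × 0.1466 ≈ 847 km.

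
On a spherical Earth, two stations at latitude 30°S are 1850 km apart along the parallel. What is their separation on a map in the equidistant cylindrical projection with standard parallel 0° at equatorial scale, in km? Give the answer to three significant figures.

2140 km

Plate carrée maps x = Rλ, y = Rφ. The meridian scale is h = 1 and the parallel scale is k = 1/cos φ = sec φ.
Along the parallel, k = sec 30° = 1/0.8660 = 1.155.
Map distance = 1850 × 1.155 ≈ 2140 km.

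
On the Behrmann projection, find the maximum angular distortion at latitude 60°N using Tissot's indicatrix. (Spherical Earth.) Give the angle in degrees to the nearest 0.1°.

60.0°

The Behrmann projection is cylindrical equal-area with φ₀ = 30°. A cylindrical equal-area projection with standard parallel φ₀ has meridian scale h = cos φ / cos φ₀ and parallel scale k = cos φ₀ / cos φ (so areas are preserved, h·k = 1).
At 60°: h = 0.5774, k = 1.732; principal scales a = 1.732, b = 0.5774.
sin(ω/2) = (a − b)/(a + b) = 1.155/2.309 = 0.5000, so ω = 2 arcsin(0.5000) ≈ 60.0°.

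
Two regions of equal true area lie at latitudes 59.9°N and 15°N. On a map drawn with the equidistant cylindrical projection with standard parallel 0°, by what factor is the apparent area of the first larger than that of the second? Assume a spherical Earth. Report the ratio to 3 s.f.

Plate carrée maps x = Rλ, y = Rφ. The meridian scale is h = 1 and the parallel scale is k = 1/cos φ = sec φ.
Areal scale at 59.9°: h·k = 1.000 × 1.994 = 1.994.
Areal scale at 15°: h·k = 1.000 × 1.035 = 1.035.
Ratio = 1.994/1.035 ≈ 1.93.

1.93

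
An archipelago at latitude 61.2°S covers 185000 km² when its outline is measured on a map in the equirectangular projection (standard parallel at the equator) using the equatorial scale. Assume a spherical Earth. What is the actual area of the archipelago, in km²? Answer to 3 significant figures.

For the equirectangular projection with φ₀ = 0 (plate carrée), h = 1 along meridians and k = sec φ along parallels.
Areal scale = h·k = 1 × sec φ; at 61.2°, h = 1.000, k = 2.076, so h·k = 2.076.
True area = apparent / (areal scale) = 185000 / 2.076 ≈ 89100 km².

89100 km²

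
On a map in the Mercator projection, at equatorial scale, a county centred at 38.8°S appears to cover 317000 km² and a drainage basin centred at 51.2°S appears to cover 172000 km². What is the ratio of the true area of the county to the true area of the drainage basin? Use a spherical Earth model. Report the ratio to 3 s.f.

2.85

On Mercator the areal scale is sec²φ, so true area = apparent × cos²φ.
True area of county: 317000 × cos²(38.8°) = 317000 × 0.6074 = 192500 km².
True area of drainage basin: 172000 × cos²(51.2°) = 172000 × 0.3926 = 67530 km².
Ratio = 192500 / 67530 ≈ 2.85.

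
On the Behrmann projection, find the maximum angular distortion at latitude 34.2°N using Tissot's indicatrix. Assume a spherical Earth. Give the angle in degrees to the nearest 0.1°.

5.3°

Behrmann is a cylindrical equal-area projection with standard parallels at ±30°. Cylindrical equal-area (φ₀ = 30°): h = cos φ / cos 30° along meridians, k = cos 30° / cos φ along parallels; h·k = 1.
At 34.2°: h = 0.9550, k = 1.047; principal scales a = 1.047, b = 0.9550.
sin(ω/2) = (a − b)/(a + b) = 0.09206/2.002 = 0.04598, so ω = 2 arcsin(0.04598) ≈ 5.3°.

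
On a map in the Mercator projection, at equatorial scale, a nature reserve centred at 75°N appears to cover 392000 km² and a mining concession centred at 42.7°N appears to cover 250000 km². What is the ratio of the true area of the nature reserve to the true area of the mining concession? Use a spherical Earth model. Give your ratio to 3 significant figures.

0.194

On Mercator the areal scale is sec²φ, so true area = apparent × cos²φ.
True area of nature reserve: 392000 × cos²(75°) = 392000 × 0.06699 = 26260 km².
True area of mining concession: 250000 × cos²(42.7°) = 250000 × 0.5401 = 135000 km².
Ratio = 26260 / 135000 ≈ 0.194.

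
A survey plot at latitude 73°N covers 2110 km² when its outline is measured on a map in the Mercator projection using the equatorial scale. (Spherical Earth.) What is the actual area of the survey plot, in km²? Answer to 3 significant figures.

Mercator is conformal, so the point scale is isotropic: h = k = sec φ = 1/cos φ.
Areal scale = k² = sec²φ = 1/cos²(73°) = 1/0.2924² = 11.70.
True area = apparent / (areal scale) = 2110 / 11.70 ≈ 180 km².

180 km²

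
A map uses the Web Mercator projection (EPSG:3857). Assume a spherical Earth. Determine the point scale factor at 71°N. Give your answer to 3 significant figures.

Mercator is conformal, so the point scale is isotropic: h = k = sec φ = 1/cos φ.
k = 1/cos 71° = 1/0.3256 = 3.072.

3.07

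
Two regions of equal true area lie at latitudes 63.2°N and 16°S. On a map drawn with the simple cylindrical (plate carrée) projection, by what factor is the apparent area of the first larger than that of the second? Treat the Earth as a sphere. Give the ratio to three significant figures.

For the equirectangular projection with φ₀ = 0 (plate carrée), h = 1 along meridians and k = sec φ along parallels.
Areal scale at 63.2°: h·k = 1.000 × 2.218 = 2.218.
Areal scale at 16°: h·k = 1.000 × 1.040 = 1.040.
Ratio = 2.218/1.040 ≈ 2.13.

2.13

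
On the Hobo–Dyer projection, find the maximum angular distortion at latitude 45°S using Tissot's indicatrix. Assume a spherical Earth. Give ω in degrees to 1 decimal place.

The Hobo–Dyer projection is cylindrical equal-area with φ₀ = 37.5°. Cylindrical equal-area (φ₀ = 37.5°): h = cos φ / cos 37.5° along meridians, k = cos 37.5° / cos φ along parallels; h·k = 1.
At 45°: h = 0.8913, k = 1.122; principal scales a = 1.122, b = 0.8913.
sin(ω/2) = (a − b)/(a + b) = 0.2307/2.013 = 0.1146, so ω = 2 arcsin(0.1146) ≈ 13.2°.

13.2°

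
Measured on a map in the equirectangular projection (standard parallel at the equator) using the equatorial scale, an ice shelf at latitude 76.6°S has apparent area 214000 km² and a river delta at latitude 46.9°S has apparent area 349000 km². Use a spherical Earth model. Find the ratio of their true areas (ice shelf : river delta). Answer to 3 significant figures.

0.208

Plate carrée has h = 1 and k = sec φ, giving areal scale sec φ; true area = (apparent area) · cos φ.
True area of ice shelf: 214000 × cos(76.6°) = 214000 × 0.2317 = 49590 km².
True area of river delta: 349000 × cos(46.9°) = 349000 × 0.6833 = 238500 km².
Ratio = 49590 / 238500 ≈ 0.208.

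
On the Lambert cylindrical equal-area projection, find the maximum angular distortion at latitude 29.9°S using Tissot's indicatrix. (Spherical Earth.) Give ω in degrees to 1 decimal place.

16.3°

The Lambert cylindrical equal-area projection is the cylindrical equal-area projection with its standard parallel at the equator (φ₀ = 0). A cylindrical equal-area projection with standard parallel φ₀ has meridian scale h = cos φ / cos φ₀ and parallel scale k = cos φ₀ / cos φ (so areas are preserved, h·k = 1).
At 29.9°: h = 0.8669, k = 1.154; principal scales a = 1.154, b = 0.8669.
sin(ω/2) = (a − b)/(a + b) = 0.2866/2.020 = 0.1419, so ω = 2 arcsin(0.1419) ≈ 16.3°.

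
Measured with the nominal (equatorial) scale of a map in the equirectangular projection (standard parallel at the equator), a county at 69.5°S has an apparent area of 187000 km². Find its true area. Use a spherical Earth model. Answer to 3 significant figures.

In the plate carrée (x = Rλ, y = Rφ), meridians are true-scale (h = 1) and parallels are stretched by k = sec φ.
Areal scale = h·k = 1 × sec φ; at 69.5°, h = 1.000, k = 2.855, so h·k = 2.855.
True area = apparent / (areal scale) = 187000 / 2.855 ≈ 65500 km².

65500 km²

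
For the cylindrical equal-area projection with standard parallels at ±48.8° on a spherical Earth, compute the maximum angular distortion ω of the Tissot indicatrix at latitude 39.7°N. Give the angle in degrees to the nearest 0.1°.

For cylindrical equal-area with standard parallel φ₀, h = cos φ / cos φ₀ and k = cos φ₀ / cos φ, so h·k = 1.
At 39.7°: h = 1.168, k = 0.8561; principal scales a = 1.168, b = 0.8561.
sin(ω/2) = (a − b)/(a + b) = 0.3120/2.024 = 0.1541, so ω = 2 arcsin(0.1541) ≈ 17.7°.

17.7°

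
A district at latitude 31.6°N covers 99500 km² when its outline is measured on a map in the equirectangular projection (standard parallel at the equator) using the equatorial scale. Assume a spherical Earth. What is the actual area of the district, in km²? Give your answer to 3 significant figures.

Plate carrée maps x = Rλ, y = Rφ. The meridian scale is h = 1 and the parallel scale is k = 1/cos φ = sec φ.
Areal scale = h·k = 1 × sec φ; at 31.6°, h = 1.000, k = 1.174, so h·k = 1.174.
True area = apparent / (areal scale) = 99500 / 1.174 ≈ 84700 km².

84700 km²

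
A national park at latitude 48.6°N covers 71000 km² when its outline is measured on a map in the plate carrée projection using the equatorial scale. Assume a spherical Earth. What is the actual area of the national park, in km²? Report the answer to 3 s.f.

Plate carrée maps x = Rλ, y = Rφ. The meridian scale is h = 1 and the parallel scale is k = 1/cos φ = sec φ.
Areal scale = h·k = 1 × sec φ; at 48.6°, h = 1.000, k = 1.512, so h·k = 1.512.
True area = apparent / (areal scale) = 71000 / 1.512 ≈ 47000 km².

47000 km²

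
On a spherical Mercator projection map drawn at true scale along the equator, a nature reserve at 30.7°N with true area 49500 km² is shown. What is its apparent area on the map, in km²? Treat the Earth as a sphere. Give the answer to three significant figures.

67000 km²

Mercator is conformal, so the point scale is isotropic: h = k = sec φ = 1/cos φ.
Areal scale = k² = sec²φ = 1/cos²(30.7°) = 1/0.8599² = 1.353.
Apparent area = 49500 × 1.353 ≈ 67000 km².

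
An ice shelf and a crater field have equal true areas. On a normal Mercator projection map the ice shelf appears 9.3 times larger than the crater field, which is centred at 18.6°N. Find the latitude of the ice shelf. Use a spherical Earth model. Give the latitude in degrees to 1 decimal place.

For equal true areas on Mercator, apparent areas scale as sec²φ, so the ratio is cos²φ₂ / cos²φ₁.
cos²φ₂ / cos²φ₁ = 9.3  ⇒  cos φ₁ = cos 18.6° / √9.3 = 0.9478/3.050 = 0.3108.
φ₁ = arccos(0.3108) ≈ 71.9°.

71.9°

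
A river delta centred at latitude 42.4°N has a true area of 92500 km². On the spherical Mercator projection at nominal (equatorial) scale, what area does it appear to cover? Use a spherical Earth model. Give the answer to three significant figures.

For Mercator, h = k = sec φ (a conformal cylindrical projection has a single point scale, 1/cos φ).
Areal scale = k² = sec²φ = 1/cos²(42.4°) = 1/0.7385² = 1.834.
Apparent area = 92500 × 1.834 ≈ 170000 km².

170000 km²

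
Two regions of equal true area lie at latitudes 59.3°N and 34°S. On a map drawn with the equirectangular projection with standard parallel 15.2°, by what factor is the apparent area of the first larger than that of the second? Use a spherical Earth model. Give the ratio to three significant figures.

With standard parallel φ₀ = 15.2°, the equirectangular projection gives x = Rλ cos φ₀, y = Rφ, so h = 1 and k = cos 15.2° / cos φ.
Areal scale at 59.3°: h·k = 1.000 × 1.890 = 1.890.
Areal scale at 34°: h·k = 1.000 × 1.164 = 1.164.
Ratio = 1.890/1.164 ≈ 1.62.

1.62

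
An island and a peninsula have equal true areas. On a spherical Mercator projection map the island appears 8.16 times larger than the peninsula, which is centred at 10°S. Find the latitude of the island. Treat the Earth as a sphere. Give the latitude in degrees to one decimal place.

Mercator areal scale is sec²φ, so apparent-area ratio = sec²φ₁ / sec²φ₂ = cos²φ₂ / cos²φ₁.
cos²φ₂ / cos²φ₁ = 8.16  ⇒  cos φ₁ = cos 10° / √8.16 = 0.9848/2.857 = 0.3448.
φ₁ = arccos(0.3448) ≈ 69.8°.

69.8°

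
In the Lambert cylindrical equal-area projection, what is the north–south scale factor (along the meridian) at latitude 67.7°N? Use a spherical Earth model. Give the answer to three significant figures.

The Lambert cylindrical equal-area projection is the cylindrical equal-area projection with its standard parallel at the equator (φ₀ = 0). For cylindrical equal-area with standard parallel φ₀, h = cos φ / cos φ₀ and k = cos φ₀ / cos φ, so h·k = 1.
h = cos 67.7° / cos 0° = 0.3795/1.000 = 0.3795.

0.379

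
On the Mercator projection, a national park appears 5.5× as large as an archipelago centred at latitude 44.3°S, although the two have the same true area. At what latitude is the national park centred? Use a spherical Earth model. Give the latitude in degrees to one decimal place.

72.2°

Mercator areal scale is sec²φ, so apparent-area ratio = sec²φ₁ / sec²φ₂ = cos²φ₂ / cos²φ₁.
cos²φ₂ / cos²φ₁ = 5.5  ⇒  cos φ₁ = cos 44.3° / √5.5 = 0.7157/2.345 = 0.3052.
φ₁ = arccos(0.3052) ≈ 72.2°.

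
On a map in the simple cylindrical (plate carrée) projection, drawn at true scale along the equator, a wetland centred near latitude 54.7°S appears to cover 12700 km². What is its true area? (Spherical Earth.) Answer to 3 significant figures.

7340 km²

For the equirectangular projection with φ₀ = 0 (plate carrée), h = 1 along meridians and k = sec φ along parallels.
Areal scale = h·k = 1 × sec φ; at 54.7°, h = 1.000, k = 1.731, so h·k = 1.731.
True area = apparent / (areal scale) = 12700 / 1.731 ≈ 7340 km².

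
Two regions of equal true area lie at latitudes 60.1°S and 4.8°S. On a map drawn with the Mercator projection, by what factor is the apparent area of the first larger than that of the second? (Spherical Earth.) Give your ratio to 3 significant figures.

4.00

Mercator areal scale is sec²φ.
At 60.1°: sec²(60.1°) = 1/0.4985² = 4.024.
At 4.8°: sec²(4.8°) = 1/0.9965² = 1.007.
Ratio = 4.024/1.007 = cos²(4.8°)/cos²(60.1°) ≈ 4.00.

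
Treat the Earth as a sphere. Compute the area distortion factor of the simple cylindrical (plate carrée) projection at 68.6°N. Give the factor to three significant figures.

For the equirectangular projection with φ₀ = 0 (plate carrée), h = 1 along meridians and k = sec φ along parallels.
Areal scale = h·k = 1 × sec φ; at 68.6°, h = 1.000, k = 2.741, so h·k = 2.741.

2.74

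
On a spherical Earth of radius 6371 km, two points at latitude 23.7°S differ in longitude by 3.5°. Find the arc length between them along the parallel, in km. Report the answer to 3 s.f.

356 km

Arc length along a parallel = R cos φ · Δλ (with Δλ in radians).
= 6371 × cos 23.7° × (3.5° × π/180) = 6371 × 0.9157 × 0.06109 ≈ 356 km.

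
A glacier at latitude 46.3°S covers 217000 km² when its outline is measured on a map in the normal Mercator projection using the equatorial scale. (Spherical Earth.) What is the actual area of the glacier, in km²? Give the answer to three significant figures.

104000 km²

Mercator is conformal, so the point scale is isotropic: h = k = sec φ = 1/cos φ.
Areal scale = k² = sec²φ = 1/cos²(46.3°) = 1/0.6909² = 2.095.
True area = apparent / (areal scale) = 217000 / 2.095 ≈ 104000 km².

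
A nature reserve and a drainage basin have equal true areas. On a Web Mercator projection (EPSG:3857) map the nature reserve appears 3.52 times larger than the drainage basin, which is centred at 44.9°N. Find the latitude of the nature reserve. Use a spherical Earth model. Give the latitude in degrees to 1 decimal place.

On Mercator, (apparent₁)/(apparent₂) = sec²φ₁ / sec²φ₂ when true areas are equal.
cos²φ₂ / cos²φ₁ = 3.52  ⇒  cos φ₁ = cos 44.9° / √3.52 = 0.7083/1.876 = 0.3775.
φ₁ = arccos(0.3775) ≈ 67.8°.

67.8°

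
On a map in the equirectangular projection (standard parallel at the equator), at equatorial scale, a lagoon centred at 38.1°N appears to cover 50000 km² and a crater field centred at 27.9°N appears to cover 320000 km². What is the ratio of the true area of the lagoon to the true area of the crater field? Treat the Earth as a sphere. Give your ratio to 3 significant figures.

On the plate carrée, areal scale = h·k = 1 × sec φ, so true area = apparent × cos φ.
True area of lagoon: 50000 × cos(38.1°) = 50000 × 0.7869 = 39350 km².
True area of crater field: 320000 × cos(27.9°) = 320000 × 0.8838 = 282800 km².
Ratio = 39350 / 282800 ≈ 0.139.

0.139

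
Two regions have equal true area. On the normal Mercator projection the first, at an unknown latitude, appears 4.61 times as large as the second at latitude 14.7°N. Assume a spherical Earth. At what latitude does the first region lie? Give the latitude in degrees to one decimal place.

For equal true areas on Mercator, apparent areas scale as sec²φ, so the ratio is cos²φ₂ / cos²φ₁.
cos²φ₂ / cos²φ₁ = 4.61  ⇒  cos φ₁ = cos 14.7° / √4.61 = 0.9673/2.147 = 0.4505.
φ₁ = arccos(0.4505) ≈ 63.2°.

63.2°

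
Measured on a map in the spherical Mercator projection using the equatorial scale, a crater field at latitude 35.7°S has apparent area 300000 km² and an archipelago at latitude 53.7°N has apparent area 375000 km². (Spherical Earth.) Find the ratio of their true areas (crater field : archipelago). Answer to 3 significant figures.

Mercator's areal exaggeration is sec²φ; hence true area = (apparent area) · cos²φ.
True area of crater field: 300000 × cos²(35.7°) = 300000 × 0.6595 = 197800 km².
True area of archipelago: 375000 × cos²(53.7°) = 375000 × 0.3505 = 131400 km².
Ratio = 197800 / 131400 ≈ 1.51.

1.51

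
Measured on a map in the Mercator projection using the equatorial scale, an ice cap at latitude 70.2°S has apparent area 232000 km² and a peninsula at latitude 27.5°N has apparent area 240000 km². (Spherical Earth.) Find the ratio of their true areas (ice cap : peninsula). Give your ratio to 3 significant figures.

0.141

On Mercator the areal scale is sec²φ, so true area = apparent × cos²φ.
True area of ice cap: 232000 × cos²(70.2°) = 232000 × 0.1147 = 26620 km².
True area of peninsula: 240000 × cos²(27.5°) = 240000 × 0.7868 = 188800 km².
Ratio = 26620 / 188800 ≈ 0.141.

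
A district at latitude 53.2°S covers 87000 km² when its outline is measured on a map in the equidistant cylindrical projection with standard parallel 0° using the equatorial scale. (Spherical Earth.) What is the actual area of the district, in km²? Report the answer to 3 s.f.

52100 km²

For the equirectangular projection with φ₀ = 0 (plate carrée), h = 1 along meridians and k = sec φ along parallels.
Areal scale = h·k = 1 × sec φ; at 53.2°, h = 1.000, k = 1.669, so h·k = 1.669.
True area = apparent / (areal scale) = 87000 / 1.669 ≈ 52100 km².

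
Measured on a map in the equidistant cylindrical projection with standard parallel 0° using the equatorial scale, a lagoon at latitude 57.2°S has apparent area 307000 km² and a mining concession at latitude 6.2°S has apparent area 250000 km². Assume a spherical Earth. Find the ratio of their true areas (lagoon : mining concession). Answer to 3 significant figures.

On the plate carrée, areal scale = h·k = 1 × sec φ, so true area = apparent × cos φ.
True area of lagoon: 307000 × cos(57.2°) = 307000 × 0.5417 = 166300 km².
True area of mining concession: 250000 × cos(6.2°) = 250000 × 0.9942 = 248500 km².
Ratio = 166300 / 248500 ≈ 0.669.

0.669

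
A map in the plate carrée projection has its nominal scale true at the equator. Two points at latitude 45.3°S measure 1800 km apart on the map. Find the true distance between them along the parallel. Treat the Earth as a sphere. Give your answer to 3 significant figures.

1270 km

Plate carrée maps x = Rλ, y = Rφ. The meridian scale is h = 1 and the parallel scale is k = 1/cos φ = sec φ.
Along the parallel at 45.3°, map distances are exaggerated by k = sec 45.3° = 1.422.
True distance = 1800 / 1.422 = 1800 × cos 45.3° ≈ 1270 km.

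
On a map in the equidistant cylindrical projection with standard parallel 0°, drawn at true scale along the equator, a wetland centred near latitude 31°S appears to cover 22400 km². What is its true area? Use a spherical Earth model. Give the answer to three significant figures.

19200 km²

For the equirectangular projection with φ₀ = 0 (plate carrée), h = 1 along meridians and k = sec φ along parallels.
Areal scale = h·k = 1 × sec φ; at 31°, h = 1.000, k = 1.167, so h·k = 1.167.
True area = apparent / (areal scale) = 22400 / 1.167 ≈ 19200 km².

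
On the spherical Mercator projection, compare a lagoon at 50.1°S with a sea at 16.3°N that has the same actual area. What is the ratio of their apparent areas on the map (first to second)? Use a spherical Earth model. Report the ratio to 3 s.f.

2.24

Mercator is conformal with k = sec φ, so areal scale = k² = sec²φ.
At 50.1°: sec²(50.1°) = 1/0.6414² = 2.430.
At 16.3°: sec²(16.3°) = 1/0.9598² = 1.086.
Ratio = 2.430/1.086 = cos²(16.3°)/cos²(50.1°) ≈ 2.24.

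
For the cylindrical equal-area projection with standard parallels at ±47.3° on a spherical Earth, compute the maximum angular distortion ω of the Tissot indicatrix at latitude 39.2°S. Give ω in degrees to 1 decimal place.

For cylindrical equal-area with standard parallel φ₀, h = cos φ / cos φ₀ and k = cos φ₀ / cos φ, so h·k = 1.
At 39.2°: h = 1.143, k = 0.8751; principal scales a = 1.143, b = 0.8751.
sin(ω/2) = (a − b)/(a + b) = 0.2676/2.018 = 0.1326, so ω = 2 arcsin(0.1326) ≈ 15.2°.

15.2°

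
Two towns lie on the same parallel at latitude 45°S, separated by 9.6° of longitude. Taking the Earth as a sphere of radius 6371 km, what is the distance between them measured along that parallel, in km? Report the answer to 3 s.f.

755 km

Arc length along a parallel = R cos φ · Δλ (with Δλ in radians).
= 6371 × cos 45° × (9.6° × π/180) = 6371 × 0.7071 × 0.1676 ≈ 755 km.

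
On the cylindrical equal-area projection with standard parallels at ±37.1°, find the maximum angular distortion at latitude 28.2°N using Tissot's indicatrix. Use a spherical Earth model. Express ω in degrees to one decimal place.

11.4°

Cylindrical equal-area (φ₀ = 37.1°): h = cos φ / cos 37.1° along meridians, k = cos 37.1° / cos φ along parallels; h·k = 1.
At 28.2°: h = 1.105, k = 0.9050; principal scales a = 1.105, b = 0.9050.
sin(ω/2) = (a − b)/(a + b) = 0.2000/2.010 = 0.09948, so ω = 2 arcsin(0.09948) ≈ 11.4°.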